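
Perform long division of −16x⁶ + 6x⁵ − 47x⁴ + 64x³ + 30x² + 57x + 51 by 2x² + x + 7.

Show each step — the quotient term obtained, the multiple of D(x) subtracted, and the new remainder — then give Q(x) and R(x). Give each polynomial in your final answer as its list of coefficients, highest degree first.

Q = [-8, 7, 1, 7, 8]; R = [-5]

Step 1: lead(−16x⁶ + 6x⁵ − 47x⁴ + 64x³ + 30x² + 57x + 51) ÷ lead(D) = −16x⁶ ÷ 2x² = −8x⁴. Subtract (−8x⁴)·D = −16x⁶ − 8x⁵ − 56x⁴. Remainder: 14x⁵ + 9x⁴ + 64x³ + 30x² + 57x + 51.
Step 2: lead(14x⁵ + 9x⁴ + 64x³ + 30x² + 57x + 51) ÷ lead(D) = 14x⁵ ÷ 2x² = 7x³. Subtract (7x³)·D = 14x⁵ + 7x⁴ + 49x³. Remainder: 2x⁴ + 15x³ + 30x² + 57x + 51.
Step 3: lead(2x⁴ + 15x³ + 30x² + 57x + 51) ÷ lead(D) = 2x⁴ ÷ 2x² = x². Subtract (x²)·D = 2x⁴ + x³ + 7x². Remainder: 14x³ + 23x² + 57x + 51.
Step 4: lead(14x³ + 23x² + 57x + 51) ÷ lead(D) = 14x³ ÷ 2x² = 7x. Subtract (7x)·D = 14x³ + 7x² + 49x. Remainder: 16x² + 8x + 51.
Step 5: lead(16x² + 8x + 51) ÷ lead(D) = 16x² ÷ 2x² = 8. Subtract (8)·D = 16x² + 8x + 56. Remainder: −5.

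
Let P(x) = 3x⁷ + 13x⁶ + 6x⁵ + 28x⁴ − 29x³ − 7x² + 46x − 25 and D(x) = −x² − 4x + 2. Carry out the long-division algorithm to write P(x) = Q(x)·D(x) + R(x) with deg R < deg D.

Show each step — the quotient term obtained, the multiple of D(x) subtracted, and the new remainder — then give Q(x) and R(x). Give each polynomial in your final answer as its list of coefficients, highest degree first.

Step 1: lead(3x⁷ + 13x⁶ + 6x⁵ + 28x⁴ − 29x³ − 7x² + 46x − 25) ÷ lead(D) = 3x⁷ ÷ −x² = −3x⁵. Subtract (−3x⁵)·D = 3x⁷ + 12x⁶ − 6x⁵. Remainder: x⁶ + 12x⁵ + 28x⁴ − 29x³ − 7x² + 46x − 25.
Step 2: lead(x⁶ + 12x⁵ + 28x⁴ − 29x³ − 7x² + 46x − 25) ÷ lead(D) = x⁶ ÷ −x² = −x⁴. Subtract (−x⁴)·D = x⁶ + 4x⁵ − 2x⁴. Remainder: 8x⁵ + 30x⁴ − 29x³ − 7x² + 46x − 25.
Step 3: lead(8x⁵ + 30x⁴ − 29x³ − 7x² + 46x − 25) ÷ lead(D) = 8x⁵ ÷ −x² = −8x³. Subtract (−8x³)·D = 8x⁵ + 32x⁴ − 16x³. Remainder: −2x⁴ − 13x³ − 7x² + 46x − 25.
Step 4: lead(−2x⁴ − 13x³ − 7x² + 46x − 25) ÷ lead(D) = −2x⁴ ÷ −x² = 2x². Subtract (2x²)·D = −2x⁴ − 8x³ + 4x². Remainder: −5x³ − 11x² + 46x − 25.
Step 5: lead(−5x³ − 11x² + 46x − 25) ÷ lead(D) = −5x³ ÷ −x² = 5x. Subtract (5x)·D = −5x³ − 20x² + 10x. Remainder: 9x² + 36x − 25.
Step 6: lead(9x² + 36x − 25) ÷ lead(D) = 9x² ÷ −x² = −9. Subtract (−9)·D = 9x² + 36x − 18. Remainder: −7.

Q = [-3, -1, -8, 2, 5, -9]; R = [-7]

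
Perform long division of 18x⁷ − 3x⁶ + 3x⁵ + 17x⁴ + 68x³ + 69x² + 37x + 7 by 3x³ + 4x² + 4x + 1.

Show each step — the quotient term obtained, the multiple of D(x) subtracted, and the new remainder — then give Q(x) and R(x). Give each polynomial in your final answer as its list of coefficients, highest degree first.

Step 1: lead(18x⁷ − 3x⁶ + 3x⁵ + 17x⁴ + 68x³ + 69x² + 37x + 7) ÷ lead(D) = 18x⁷ ÷ 3x³ = 6x⁴. Subtract (6x⁴)·D = 18x⁷ + 24x⁶ + 24x⁵ + 6x⁴. Remainder: −27x⁶ − 21x⁵ + 11x⁴ + 68x³ + 69x² + 37x + 7.
Step 2: lead(−27x⁶ − 21x⁵ + 11x⁴ + 68x³ + 69x² + 37x + 7) ÷ lead(D) = −27x⁶ ÷ 3x³ = −9x³. Subtract (−9x³)·D = −27x⁶ − 36x⁵ − 36x⁴ − 9x³. Remainder: 15x⁵ + 47x⁴ + 77x³ + 69x² + 37x + 7.
Step 3: lead(15x⁵ + 47x⁴ + 77x³ + 69x² + 37x + 7) ÷ lead(D) = 15x⁵ ÷ 3x³ = 5x². Subtract (5x²)·D = 15x⁵ + 20x⁴ + 20x³ + 5x². Remainder: 27x⁴ + 57x³ + 64x² + 37x + 7.
Step 4: lead(27x⁴ + 57x³ + 64x² + 37x + 7) ÷ lead(D) = 27x⁴ ÷ 3x³ = 9x. Subtract (9x)·D = 27x⁴ + 36x³ + 36x² + 9x. Remainder: 21x³ + 28x² + 28x + 7.
Step 5: lead(21x³ + 28x² + 28x + 7) ÷ lead(D) = 21x³ ÷ 3x³ = 7. Subtract (7)·D = 21x³ + 28x² + 28x + 7. Remainder: 0.

Q = [6, -9, 5, 9, 7]; R = [0]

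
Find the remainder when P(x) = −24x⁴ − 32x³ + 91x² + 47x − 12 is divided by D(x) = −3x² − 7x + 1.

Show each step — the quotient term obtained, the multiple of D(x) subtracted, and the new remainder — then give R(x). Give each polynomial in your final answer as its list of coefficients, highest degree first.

Step 1: lead(−24x⁴ − 32x³ + 91x² + 47x − 12) ÷ lead(D) = −24x⁴ ÷ −3x² = 8x². Subtract (8x²)·D = −24x⁴ − 56x³ + 8x². Remainder: 24x³ + 83x² + 47x − 12.
Step 2: lead(24x³ + 83x² + 47x − 12) ÷ lead(D) = 24x³ ÷ −3x² = −8x. Subtract (−8x)·D = 24x³ + 56x² − 8x. Remainder: 27x² + 55x − 12.
Step 3: lead(27x² + 55x − 12) ÷ lead(D) = 27x² ÷ −3x² = −9. Subtract (−9)·D = 27x² + 63x − 9. Remainder: −8x − 3.

R = [-8, -3]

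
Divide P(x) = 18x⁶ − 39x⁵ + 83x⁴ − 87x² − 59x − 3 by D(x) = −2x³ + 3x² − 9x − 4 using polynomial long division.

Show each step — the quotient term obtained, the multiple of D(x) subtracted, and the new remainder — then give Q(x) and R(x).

Q(x) = −9x³ + 6x² + 8x + 3; R(x) = 9

Step 1: lead(18x⁶ − 39x⁵ + 83x⁴ − 87x² − 59x − 3) ÷ lead(D) = 18x⁶ ÷ −2x³ = −9x³. Subtract (−9x³)·D = 18x⁶ − 27x⁵ + 81x⁴ + 36x³. Remainder: −12x⁵ + 2x⁴ − 36x³ − 87x² − 59x − 3.
Step 2: lead(−12x⁵ + 2x⁴ − 36x³ − 87x² − 59x − 3) ÷ lead(D) = −12x⁵ ÷ −2x³ = 6x². Subtract (6x²)·D = −12x⁵ + 18x⁴ − 54x³ − 24x². Remainder: −16x⁴ + 18x³ − 63x² − 59x − 3.
Step 3: lead(−16x⁴ + 18x³ − 63x² − 59x − 3) ÷ lead(D) = −16x⁴ ÷ −2x³ = 8x. Subtract (8x)·D = −16x⁴ + 24x³ − 72x² − 32x. Remainder: −6x³ + 9x² − 27x − 3.
Step 4: lead(−6x³ + 9x² − 27x − 3) ÷ lead(D) = −6x³ ÷ −2x³ = 3. Subtract (3)·D = −6x³ + 9x² − 27x − 12. Remainder: 9.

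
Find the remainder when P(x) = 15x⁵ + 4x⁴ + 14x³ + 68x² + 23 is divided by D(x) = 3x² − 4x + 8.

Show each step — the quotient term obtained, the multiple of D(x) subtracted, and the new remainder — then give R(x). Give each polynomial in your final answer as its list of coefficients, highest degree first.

R = [-9]

Step 1: lead(15x⁵ + 4x⁴ + 14x³ + 68x² + 23) ÷ lead(D) = 15x⁵ ÷ 3x² = 5x³. Subtract (5x³)·D = 15x⁵ − 20x⁴ + 40x³. Remainder: 24x⁴ − 26x³ + 68x² + 23.
Step 2: lead(24x⁴ − 26x³ + 68x² + 23) ÷ lead(D) = 24x⁴ ÷ 3x² = 8x². Subtract (8x²)·D = 24x⁴ − 32x³ + 64x². Remainder: 6x³ + 4x² + 23.
Step 3: lead(6x³ + 4x² + 23) ÷ lead(D) = 6x³ ÷ 3x² = 2x. Subtract (2x)·D = 6x³ − 8x² + 16x. Remainder: 12x² − 16x + 23.
Step 4: lead(12x² − 16x + 23) ÷ lead(D) = 12x² ÷ 3x² = 4. Subtract (4)·D = 12x² − 16x + 32. Remainder: −9.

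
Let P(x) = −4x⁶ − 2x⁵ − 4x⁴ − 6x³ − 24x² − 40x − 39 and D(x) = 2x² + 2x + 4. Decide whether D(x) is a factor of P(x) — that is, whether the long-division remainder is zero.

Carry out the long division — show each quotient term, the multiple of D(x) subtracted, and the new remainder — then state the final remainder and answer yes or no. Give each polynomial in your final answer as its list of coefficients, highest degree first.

R = [-7], so D(x) is not a factor of P(x). no

Step 1: lead(−4x⁶ − 2x⁵ − 4x⁴ − 6x³ − 24x² − 40x − 39) ÷ lead(D) = −4x⁶ ÷ 2x² = −2x⁴. Subtract (−2x⁴)·D = −4x⁶ − 4x⁵ − 8x⁴. Remainder: 2x⁵ + 4x⁴ − 6x³ − 24x² − 40x − 39.
Step 2: lead(2x⁵ + 4x⁴ − 6x³ − 24x² − 40x − 39) ÷ lead(D) = 2x⁵ ÷ 2x² = x³. Subtract (x³)·D = 2x⁵ + 2x⁴ + 4x³. Remainder: 2x⁴ − 10x³ − 24x² − 40x − 39.
Step 3: lead(2x⁴ − 10x³ − 24x² − 40x − 39) ÷ lead(D) = 2x⁴ ÷ 2x² = x². Subtract (x²)·D = 2x⁴ + 2x³ + 4x². Remainder: −12x³ − 28x² − 40x − 39.
Step 4: lead(−12x³ − 28x² − 40x − 39) ÷ lead(D) = −12x³ ÷ 2x² = −6x. Subtract (−6x)·D = −12x³ − 12x² − 24x. Remainder: −16x² − 16x − 39.
Step 5: lead(−16x² − 16x − 39) ÷ lead(D) = −16x² ÷ 2x² = −8. Subtract (−8)·D = −16x² − 16x − 32. Remainder: −7.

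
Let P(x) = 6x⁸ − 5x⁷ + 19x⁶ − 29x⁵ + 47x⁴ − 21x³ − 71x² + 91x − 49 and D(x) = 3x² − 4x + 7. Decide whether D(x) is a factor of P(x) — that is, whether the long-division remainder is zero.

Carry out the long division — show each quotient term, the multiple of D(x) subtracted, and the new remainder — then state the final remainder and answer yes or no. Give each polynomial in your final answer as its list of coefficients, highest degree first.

R = [0], so D(x) is a factor of P(x). yes

Step 1: lead(6x⁸ − 5x⁷ + 19x⁶ − 29x⁵ + 47x⁴ − 21x³ − 71x² + 91x − 49) ÷ lead(D) = 6x⁸ ÷ 3x² = 2x⁶. Subtract (2x⁶)·D = 6x⁸ − 8x⁷ + 14x⁶. Remainder: 3x⁷ + 5x⁶ − 29x⁵ + 47x⁴ − 21x³ − 71x² + 91x − 49.
Step 2: lead(3x⁷ + 5x⁶ − 29x⁵ + 47x⁴ − 21x³ − 71x² + 91x − 49) ÷ lead(D) = 3x⁷ ÷ 3x² = x⁵. Subtract (x⁵)·D = 3x⁷ − 4x⁶ + 7x⁵. Remainder: 9x⁶ − 36x⁵ + 47x⁴ − 21x³ − 71x² + 91x − 49.
Step 3: lead(9x⁶ − 36x⁵ + 47x⁴ − 21x³ − 71x² + 91x − 49) ÷ lead(D) = 9x⁶ ÷ 3x² = 3x⁴. Subtract (3x⁴)·D = 9x⁶ − 12x⁵ + 21x⁴. Remainder: −24x⁵ + 26x⁴ − 21x³ − 71x² + 91x − 49.
Step 4: lead(−24x⁵ + 26x⁴ − 21x³ − 71x² + 91x − 49) ÷ lead(D) = −24x⁵ ÷ 3x² = −8x³. Subtract (−8x³)·D = −24x⁵ + 32x⁴ − 56x³. Remainder: −6x⁴ + 35x³ − 71x² + 91x − 49.
Step 5: lead(−6x⁴ + 35x³ − 71x² + 91x − 49) ÷ lead(D) = −6x⁴ ÷ 3x² = −2x². Subtract (−2x²)·D = −6x⁴ + 8x³ − 14x². Remainder: 27x³ − 57x² + 91x − 49.
Step 6: lead(27x³ − 57x² + 91x − 49) ÷ lead(D) = 27x³ ÷ 3x² = 9x. Subtract (9x)·D = 27x³ − 36x² + 63x. Remainder: −21x² + 28x − 49.
Step 7: lead(−21x² + 28x − 49) ÷ lead(D) = −21x² ÷ 3x² = −7. Subtract (−7)·D = −21x² + 28x − 49. Remainder: 0.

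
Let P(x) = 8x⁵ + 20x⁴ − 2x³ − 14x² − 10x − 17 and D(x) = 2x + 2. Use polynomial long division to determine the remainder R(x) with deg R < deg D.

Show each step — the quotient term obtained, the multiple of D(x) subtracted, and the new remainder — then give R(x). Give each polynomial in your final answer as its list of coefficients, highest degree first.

R = [-7]

Step 1: lead(8x⁵ + 20x⁴ − 2x³ − 14x² − 10x − 17) ÷ lead(D) = 8x⁵ ÷ 2x = 4x⁴. Subtract (4x⁴)·D = 8x⁵ + 8x⁴. Remainder: 12x⁴ − 2x³ − 14x² − 10x − 17.
Step 2: lead(12x⁴ − 2x³ − 14x² − 10x − 17) ÷ lead(D) = 12x⁴ ÷ 2x = 6x³. Subtract (6x³)·D = 12x⁴ + 12x³. Remainder: −14x³ − 14x² − 10x − 17.
Step 3: lead(−14x³ − 14x² − 10x − 17) ÷ lead(D) = −14x³ ÷ 2x = −7x². Subtract (−7x²)·D = −14x³ − 14x². Remainder: −10x − 17.
Step 4: lead(−10x − 17) ÷ lead(D) = −10x ÷ 2x = −5. Subtract (−5)·D = −10x − 10. Remainder: −7.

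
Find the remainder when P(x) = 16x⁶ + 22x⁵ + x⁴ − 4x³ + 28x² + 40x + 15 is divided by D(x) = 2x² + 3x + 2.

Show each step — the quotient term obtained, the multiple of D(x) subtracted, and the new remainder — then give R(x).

R(x) = −1

Step 1: lead(16x⁶ + 22x⁵ + x⁴ − 4x³ + 28x² + 40x + 15) ÷ lead(D) = 16x⁶ ÷ 2x² = 8x⁴. Subtract (8x⁴)·D = 16x⁶ + 24x⁵ + 16x⁴. Remainder: −2x⁵ − 15x⁴ − 4x³ + 28x² + 40x + 15.
Step 2: lead(−2x⁵ − 15x⁴ − 4x³ + 28x² + 40x + 15) ÷ lead(D) = −2x⁵ ÷ 2x² = −x³. Subtract (−x³)·D = −2x⁵ − 3x⁴ − 2x³. Remainder: −12x⁴ − 2x³ + 28x² + 40x + 15.
Step 3: lead(−12x⁴ − 2x³ + 28x² + 40x + 15) ÷ lead(D) = −12x⁴ ÷ 2x² = −6x². Subtract (−6x²)·D = −12x⁴ − 18x³ − 12x². Remainder: 16x³ + 40x² + 40x + 15.
Step 4: lead(16x³ + 40x² + 40x + 15) ÷ lead(D) = 16x³ ÷ 2x² = 8x. Subtract (8x)·D = 16x³ + 24x² + 16x. Remainder: 16x² + 24x + 15.
Step 5: lead(16x² + 24x + 15) ÷ lead(D) = 16x² ÷ 2x² = 8. Subtract (8)·D = 16x² + 24x + 16. Remainder: −1.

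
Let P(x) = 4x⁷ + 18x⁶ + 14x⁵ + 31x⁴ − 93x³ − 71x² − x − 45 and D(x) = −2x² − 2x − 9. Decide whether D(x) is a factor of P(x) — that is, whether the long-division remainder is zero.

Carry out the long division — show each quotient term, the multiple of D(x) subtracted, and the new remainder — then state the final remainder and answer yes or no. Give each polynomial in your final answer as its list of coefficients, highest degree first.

R = [0], so D(x) is a factor of P(x). yes

Step 1: lead(4x⁷ + 18x⁶ + 14x⁵ + 31x⁴ − 93x³ − 71x² − x − 45) ÷ lead(D) = 4x⁷ ÷ −2x² = −2x⁵. Subtract (−2x⁵)·D = 4x⁷ + 4x⁶ + 18x⁵. Remainder: 14x⁶ − 4x⁵ + 31x⁴ − 93x³ − 71x² − x − 45.
Step 2: lead(14x⁶ − 4x⁵ + 31x⁴ − 93x³ − 71x² − x − 45) ÷ lead(D) = 14x⁶ ÷ −2x² = −7x⁴. Subtract (−7x⁴)·D = 14x⁶ + 14x⁵ + 63x⁴. Remainder: −18x⁵ − 32x⁴ − 93x³ − 71x² − x − 45.
Step 3: lead(−18x⁵ − 32x⁴ − 93x³ − 71x² − x − 45) ÷ lead(D) = −18x⁵ ÷ −2x² = 9x³. Subtract (9x³)·D = −18x⁵ − 18x⁴ − 81x³. Remainder: −14x⁴ − 12x³ − 71x² − x − 45.
Step 4: lead(−14x⁴ − 12x³ − 71x² − x − 45) ÷ lead(D) = −14x⁴ ÷ −2x² = 7x². Subtract (7x²)·D = −14x⁴ − 14x³ − 63x². Remainder: 2x³ − 8x² − x − 45.
Step 5: lead(2x³ − 8x² − x − 45) ÷ lead(D) = 2x³ ÷ −2x² = −x. Subtract (−x)·D = 2x³ + 2x² + 9x. Remainder: −10x² − 10x − 45.
Step 6: lead(−10x² − 10x − 45) ÷ lead(D) = −10x² ÷ −2x² = 5. Subtract (5)·D = −10x² − 10x − 45. Remainder: 0.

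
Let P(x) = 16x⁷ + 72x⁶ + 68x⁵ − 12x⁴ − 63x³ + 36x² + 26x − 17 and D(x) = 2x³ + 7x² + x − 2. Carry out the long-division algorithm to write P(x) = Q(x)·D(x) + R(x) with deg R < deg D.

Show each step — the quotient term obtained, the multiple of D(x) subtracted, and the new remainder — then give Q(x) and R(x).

Q(x) = 8x⁴ + 8x³ + 2x² − 9x + 7; R(x) = x − 3

Step 1: lead(16x⁷ + 72x⁶ + 68x⁵ − 12x⁴ − 63x³ + 36x² + 26x − 17) ÷ lead(D) = 16x⁷ ÷ 2x³ = 8x⁴. Subtract (8x⁴)·D = 16x⁷ + 56x⁶ + 8x⁵ − 16x⁴. Remainder: 16x⁶ + 60x⁵ + 4x⁴ − 63x³ + 36x² + 26x − 17.
Step 2: lead(16x⁶ + 60x⁵ + 4x⁴ − 63x³ + 36x² + 26x − 17) ÷ lead(D) = 16x⁶ ÷ 2x³ = 8x³. Subtract (8x³)·D = 16x⁶ + 56x⁵ + 8x⁴ − 16x³. Remainder: 4x⁵ − 4x⁴ − 47x³ + 36x² + 26x − 17.
Step 3: lead(4x⁵ − 4x⁴ − 47x³ + 36x² + 26x − 17) ÷ lead(D) = 4x⁵ ÷ 2x³ = 2x². Subtract (2x²)·D = 4x⁵ + 14x⁴ + 2x³ − 4x². Remainder: −18x⁴ − 49x³ + 40x² + 26x − 17.
Step 4: lead(−18x⁴ − 49x³ + 40x² + 26x − 17) ÷ lead(D) = −18x⁴ ÷ 2x³ = −9x. Subtract (−9x)·D = −18x⁴ − 63x³ − 9x² + 18x. Remainder: 14x³ + 49x² + 8x − 17.
Step 5: lead(14x³ + 49x² + 8x − 17) ÷ lead(D) = 14x³ ÷ 2x³ = 7. Subtract (7)·D = 14x³ + 49x² + 7x − 14. Remainder: x − 3.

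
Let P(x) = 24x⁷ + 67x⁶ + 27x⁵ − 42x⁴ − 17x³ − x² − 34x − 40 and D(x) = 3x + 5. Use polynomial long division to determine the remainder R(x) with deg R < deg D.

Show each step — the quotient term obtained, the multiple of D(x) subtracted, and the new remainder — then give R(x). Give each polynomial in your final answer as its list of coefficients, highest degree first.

Step 1: lead(24x⁷ + 67x⁶ + 27x⁵ − 42x⁴ − 17x³ − x² − 34x − 40) ÷ lead(D) = 24x⁷ ÷ 3x = 8x⁶. Subtract (8x⁶)·D = 24x⁷ + 40x⁶. Remainder: 27x⁶ + 27x⁵ − 42x⁴ − 17x³ − x² − 34x − 40.
Step 2: lead(27x⁶ + 27x⁵ − 42x⁴ − 17x³ − x² − 34x − 40) ÷ lead(D) = 27x⁶ ÷ 3x = 9x⁵. Subtract (9x⁵)·D = 27x⁶ + 45x⁵. Remainder: −18x⁵ − 42x⁴ − 17x³ − x² − 34x − 40.
Step 3: lead(−18x⁵ − 42x⁴ − 17x³ − x² − 34x − 40) ÷ lead(D) = −18x⁵ ÷ 3x = −6x⁴. Subtract (−6x⁴)·D = −18x⁵ − 30x⁴. Remainder: −12x⁴ − 17x³ − x² − 34x − 40.
Step 4: lead(−12x⁴ − 17x³ − x² − 34x − 40) ÷ lead(D) = −12x⁴ ÷ 3x = −4x³. Subtract (−4x³)·D = −12x⁴ − 20x³. Remainder: 3x³ − x² − 34x − 40.
Step 5: lead(3x³ − x² − 34x − 40) ÷ lead(D) = 3x³ ÷ 3x = x². Subtract (x²)·D = 3x³ + 5x². Remainder: −6x² − 34x − 40.
Step 6: lead(−6x² − 34x − 40) ÷ lead(D) = −6x² ÷ 3x = −2x. Subtract (−2x)·D = −6x² − 10x. Remainder: −24x − 40.
Step 7: lead(−24x − 40) ÷ lead(D) = −24x ÷ 3x = −8. Subtract (−8)·D = −24x − 40. Remainder: 0.

R = [0]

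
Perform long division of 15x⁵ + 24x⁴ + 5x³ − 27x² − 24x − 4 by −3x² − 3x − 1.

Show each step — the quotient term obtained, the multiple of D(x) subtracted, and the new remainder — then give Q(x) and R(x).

Q(x) = −5x³ − 3x² + 3x + 7; R(x) = 3

Step 1: lead(15x⁵ + 24x⁴ + 5x³ − 27x² − 24x − 4) ÷ lead(D) = 15x⁵ ÷ −3x² = −5x³. Subtract (−5x³)·D = 15x⁵ + 15x⁴ + 5x³. Remainder: 9x⁴ − 27x² − 24x − 4.
Step 2: lead(9x⁴ − 27x² − 24x − 4) ÷ lead(D) = 9x⁴ ÷ −3x² = −3x². Subtract (−3x²)·D = 9x⁴ + 9x³ + 3x². Remainder: −9x³ − 30x² − 24x − 4.
Step 3: lead(−9x³ − 30x² − 24x − 4) ÷ lead(D) = −9x³ ÷ −3x² = 3x. Subtract (3x)·D = −9x³ − 9x² − 3x. Remainder: −21x² − 21x − 4.
Step 4: lead(−21x² − 21x − 4) ÷ lead(D) = −21x² ÷ −3x² = 7. Subtract (7)·D = −21x² − 21x − 7. Remainder: 3.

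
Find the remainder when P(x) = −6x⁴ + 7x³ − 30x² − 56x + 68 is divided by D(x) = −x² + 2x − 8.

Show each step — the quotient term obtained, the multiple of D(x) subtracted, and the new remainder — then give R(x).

Step 1: lead(−6x⁴ + 7x³ − 30x² − 56x + 68) ÷ lead(D) = −6x⁴ ÷ −x² = 6x². Subtract (6x²)·D = −6x⁴ + 12x³ − 48x². Remainder: −5x³ + 18x² − 56x + 68.
Step 2: lead(−5x³ + 18x² − 56x + 68) ÷ lead(D) = −5x³ ÷ −x² = 5x. Subtract (5x)·D = −5x³ + 10x² − 40x. Remainder: 8x² − 16x + 68.
Step 3: lead(8x² − 16x + 68) ÷ lead(D) = 8x² ÷ −x² = −8. Subtract (−8)·D = 8x² − 16x + 64. Remainder: 4.

R(x) = 4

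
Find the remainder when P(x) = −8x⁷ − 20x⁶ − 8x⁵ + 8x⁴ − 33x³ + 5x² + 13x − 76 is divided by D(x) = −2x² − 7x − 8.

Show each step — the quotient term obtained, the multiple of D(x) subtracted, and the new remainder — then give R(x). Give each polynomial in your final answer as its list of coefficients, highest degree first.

Step 1: lead(−8x⁷ − 20x⁶ − 8x⁵ + 8x⁴ − 33x³ + 5x² + 13x − 76) ÷ lead(D) = −8x⁷ ÷ −2x² = 4x⁵. Subtract (4x⁵)·D = −8x⁷ − 28x⁶ − 32x⁵. Remainder: 8x⁶ + 24x⁵ + 8x⁴ − 33x³ + 5x² + 13x − 76.
Step 2: lead(8x⁶ + 24x⁵ + 8x⁴ − 33x³ + 5x² + 13x − 76) ÷ lead(D) = 8x⁶ ÷ −2x² = −4x⁴. Subtract (−4x⁴)·D = 8x⁶ + 28x⁵ + 32x⁴. Remainder: −4x⁵ − 24x⁴ − 33x³ + 5x² + 13x − 76.
Step 3: lead(−4x⁵ − 24x⁴ − 33x³ + 5x² + 13x − 76) ÷ lead(D) = −4x⁵ ÷ −2x² = 2x³. Subtract (2x³)·D = −4x⁵ − 14x⁴ − 16x³. Remainder: −10x⁴ − 17x³ + 5x² + 13x − 76.
Step 4: lead(−10x⁴ − 17x³ + 5x² + 13x − 76) ÷ lead(D) = −10x⁴ ÷ −2x² = 5x². Subtract (5x²)·D = −10x⁴ − 35x³ − 40x². Remainder: 18x³ + 45x² + 13x − 76.
Step 5: lead(18x³ + 45x² + 13x − 76) ÷ lead(D) = 18x³ ÷ −2x² = −9x. Subtract (−9x)·D = 18x³ + 63x² + 72x. Remainder: −18x² − 59x − 76.
Step 6: lead(−18x² − 59x − 76) ÷ lead(D) = −18x² ÷ −2x² = 9. Subtract (9)·D = −18x² − 63x − 72. Remainder: 4x − 4.

R = [4, -4]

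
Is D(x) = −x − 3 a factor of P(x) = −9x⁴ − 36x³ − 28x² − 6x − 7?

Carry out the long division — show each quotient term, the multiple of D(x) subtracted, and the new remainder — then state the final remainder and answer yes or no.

Step 1: lead(−9x⁴ − 36x³ − 28x² − 6x − 7) ÷ lead(D) = −9x⁴ ÷ −x = 9x³. Subtract (9x³)·D = −9x⁴ − 27x³. Remainder: −9x³ − 28x² − 6x − 7.
Step 2: lead(−9x³ − 28x² − 6x − 7) ÷ lead(D) = −9x³ ÷ −x = 9x². Subtract (9x²)·D = −9x³ − 27x². Remainder: −x² − 6x − 7.
Step 3: lead(−x² − 6x − 7) ÷ lead(D) = −x² ÷ −x = x. Subtract (x)·D = −x² − 3x. Remainder: −3x − 7.
Step 4: lead(−3x − 7) ÷ lead(D) = −3x ÷ −x = 3. Subtract (3)·D = −3x − 9. Remainder: 2.

R(x) = 2, so D(x) is not a factor of P(x). no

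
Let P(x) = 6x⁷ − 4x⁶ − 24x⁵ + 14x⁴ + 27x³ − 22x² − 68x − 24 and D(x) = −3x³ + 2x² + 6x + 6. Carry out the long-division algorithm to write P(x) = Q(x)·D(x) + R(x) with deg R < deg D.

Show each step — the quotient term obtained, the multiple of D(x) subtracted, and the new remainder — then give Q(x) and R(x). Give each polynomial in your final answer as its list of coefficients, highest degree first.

Q = [-2, 0, 4, -6, -5]; R = [-2, 6]

Step 1: lead(6x⁷ − 4x⁶ − 24x⁵ + 14x⁴ + 27x³ − 22x² − 68x − 24) ÷ lead(D) = 6x⁷ ÷ −3x³ = −2x⁴. Subtract (−2x⁴)·D = 6x⁷ − 4x⁶ − 12x⁵ − 12x⁴. Remainder: −12x⁵ + 26x⁴ + 27x³ − 22x² − 68x − 24.
Step 2: lead(−12x⁵ + 26x⁴ + 27x³ − 22x² − 68x − 24) ÷ lead(D) = −12x⁵ ÷ −3x³ = 4x². Subtract (4x²)·D = −12x⁵ + 8x⁴ + 24x³ + 24x². Remainder: 18x⁴ + 3x³ − 46x² − 68x − 24.
Step 3: lead(18x⁴ + 3x³ − 46x² − 68x − 24) ÷ lead(D) = 18x⁴ ÷ −3x³ = −6x. Subtract (−6x)·D = 18x⁴ − 12x³ − 36x² − 36x. Remainder: 15x³ − 10x² − 32x − 24.
Step 4: lead(15x³ − 10x² − 32x − 24) ÷ lead(D) = 15x³ ÷ −3x³ = −5. Subtract (−5)·D = 15x³ − 10x² − 30x − 30. Remainder: −2x + 6.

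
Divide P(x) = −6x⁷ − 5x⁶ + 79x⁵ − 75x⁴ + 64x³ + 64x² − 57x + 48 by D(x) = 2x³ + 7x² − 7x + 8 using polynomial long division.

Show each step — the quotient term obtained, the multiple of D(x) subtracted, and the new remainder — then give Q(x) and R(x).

Q(x) = −3x⁴ + 8x³ + x² − x + 7; R(x) = −8

Step 1: lead(−6x⁷ − 5x⁶ + 79x⁵ − 75x⁴ + 64x³ + 64x² − 57x + 48) ÷ lead(D) = −6x⁷ ÷ 2x³ = −3x⁴. Subtract (−3x⁴)·D = −6x⁷ − 21x⁶ + 21x⁵ − 24x⁴. Remainder: 16x⁶ + 58x⁵ − 51x⁴ + 64x³ + 64x² − 57x + 48.
Step 2: lead(16x⁶ + 58x⁵ − 51x⁴ + 64x³ + 64x² − 57x + 48) ÷ lead(D) = 16x⁶ ÷ 2x³ = 8x³. Subtract (8x³)·D = 16x⁶ + 56x⁵ − 56x⁴ + 64x³. Remainder: 2x⁵ + 5x⁴ + 64x² − 57x + 48.
Step 3: lead(2x⁵ + 5x⁴ + 64x² − 57x + 48) ÷ lead(D) = 2x⁵ ÷ 2x³ = x². Subtract (x²)·D = 2x⁵ + 7x⁴ − 7x³ + 8x². Remainder: −2x⁴ + 7x³ + 56x² − 57x + 48.
Step 4: lead(−2x⁴ + 7x³ + 56x² − 57x + 48) ÷ lead(D) = −2x⁴ ÷ 2x³ = −x. Subtract (−x)·D = −2x⁴ − 7x³ + 7x² − 8x. Remainder: 14x³ + 49x² − 49x + 48.
Step 5: lead(14x³ + 49x² − 49x + 48) ÷ lead(D) = 14x³ ÷ 2x³ = 7. Subtract (7)·D = 14x³ + 49x² − 49x + 56. Remainder: −8.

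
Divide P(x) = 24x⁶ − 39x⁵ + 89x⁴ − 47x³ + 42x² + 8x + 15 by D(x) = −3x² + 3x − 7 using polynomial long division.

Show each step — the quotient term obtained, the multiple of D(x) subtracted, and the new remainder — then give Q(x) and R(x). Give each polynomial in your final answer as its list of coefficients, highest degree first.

Step 1: lead(24x⁶ − 39x⁵ + 89x⁴ − 47x³ + 42x² + 8x + 15) ÷ lead(D) = 24x⁶ ÷ −3x² = −8x⁴. Subtract (−8x⁴)·D = 24x⁶ − 24x⁵ + 56x⁴. Remainder: −15x⁵ + 33x⁴ − 47x³ + 42x² + 8x + 15.
Step 2: lead(−15x⁵ + 33x⁴ − 47x³ + 42x² + 8x + 15) ÷ lead(D) = −15x⁵ ÷ −3x² = 5x³. Subtract (5x³)·D = −15x⁵ + 15x⁴ − 35x³. Remainder: 18x⁴ − 12x³ + 42x² + 8x + 15.
Step 3: lead(18x⁴ − 12x³ + 42x² + 8x + 15) ÷ lead(D) = 18x⁴ ÷ −3x² = −6x². Subtract (−6x²)·D = 18x⁴ − 18x³ + 42x². Remainder: 6x³ + 8x + 15.
Step 4: lead(6x³ + 8x + 15) ÷ lead(D) = 6x³ ÷ −3x² = −2x. Subtract (−2x)·D = 6x³ − 6x² + 14x. Remainder: 6x² − 6x + 15.
Step 5: lead(6x² − 6x + 15) ÷ lead(D) = 6x² ÷ −3x² = −2. Subtract (−2)·D = 6x² − 6x + 14. Remainder: 1.

Q = [-8, 5, -6, -2, -2]; R = [1]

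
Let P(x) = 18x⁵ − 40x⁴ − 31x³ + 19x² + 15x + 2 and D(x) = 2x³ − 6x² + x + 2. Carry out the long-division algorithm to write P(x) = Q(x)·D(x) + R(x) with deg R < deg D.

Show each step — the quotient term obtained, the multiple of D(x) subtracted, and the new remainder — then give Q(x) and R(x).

Step 1: lead(18x⁵ − 40x⁴ − 31x³ + 19x² + 15x + 2) ÷ lead(D) = 18x⁵ ÷ 2x³ = 9x². Subtract (9x²)·D = 18x⁵ − 54x⁴ + 9x³ + 18x². Remainder: 14x⁴ − 40x³ + x² + 15x + 2.
Step 2: lead(14x⁴ − 40x³ + x² + 15x + 2) ÷ lead(D) = 14x⁴ ÷ 2x³ = 7x. Subtract (7x)·D = 14x⁴ − 42x³ + 7x² + 14x. Remainder: 2x³ − 6x² + x + 2.
Step 3: lead(2x³ − 6x² + x + 2) ÷ lead(D) = 2x³ ÷ 2x³ = 1. Subtract (1)·D = 2x³ − 6x² + x + 2. Remainder: 0.

Q(x) = 9x² + 7x + 1; R(x) = 0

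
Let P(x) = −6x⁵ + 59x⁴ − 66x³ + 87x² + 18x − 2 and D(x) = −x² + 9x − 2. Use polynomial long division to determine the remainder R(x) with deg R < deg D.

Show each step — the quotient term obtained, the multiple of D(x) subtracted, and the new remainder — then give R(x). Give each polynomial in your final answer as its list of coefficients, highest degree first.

R = [6]

Step 1: lead(−6x⁵ + 59x⁴ − 66x³ + 87x² + 18x − 2) ÷ lead(D) = −6x⁵ ÷ −x² = 6x³. Subtract (6x³)·D = −6x⁵ + 54x⁴ − 12x³. Remainder: 5x⁴ − 54x³ + 87x² + 18x − 2.
Step 2: lead(5x⁴ − 54x³ + 87x² + 18x − 2) ÷ lead(D) = 5x⁴ ÷ −x² = −5x². Subtract (−5x²)·D = 5x⁴ − 45x³ + 10x². Remainder: −9x³ + 77x² + 18x − 2.
Step 3: lead(−9x³ + 77x² + 18x − 2) ÷ lead(D) = −9x³ ÷ −x² = 9x. Subtract (9x)·D = −9x³ + 81x² − 18x. Remainder: −4x² + 36x − 2.
Step 4: lead(−4x² + 36x − 2) ÷ lead(D) = −4x² ÷ −x² = 4. Subtract (4)·D = −4x² + 36x − 8. Remainder: 6.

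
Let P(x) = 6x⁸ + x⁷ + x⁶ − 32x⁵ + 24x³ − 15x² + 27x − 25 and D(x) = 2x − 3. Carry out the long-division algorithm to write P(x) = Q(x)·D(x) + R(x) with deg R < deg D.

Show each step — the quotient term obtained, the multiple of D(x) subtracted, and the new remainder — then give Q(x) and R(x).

Q(x) = 3x⁷ + 5x⁶ + 8x⁵ − 4x⁴ − 6x³ + 3x² − 3x + 9; R(x) = 2

Step 1: lead(6x⁸ + x⁷ + x⁶ − 32x⁵ + 24x³ − 15x² + 27x − 25) ÷ lead(D) = 6x⁸ ÷ 2x = 3x⁷. Subtract (3x⁷)·D = 6x⁸ − 9x⁷. Remainder: 10x⁷ + x⁶ − 32x⁵ + 24x³ − 15x² + 27x − 25.
Step 2: lead(10x⁷ + x⁶ − 32x⁵ + 24x³ − 15x² + 27x − 25) ÷ lead(D) = 10x⁷ ÷ 2x = 5x⁶. Subtract (5x⁶)·D = 10x⁷ − 15x⁶. Remainder: 16x⁶ − 32x⁵ + 24x³ − 15x² + 27x − 25.
Step 3: lead(16x⁶ − 32x⁵ + 24x³ − 15x² + 27x − 25) ÷ lead(D) = 16x⁶ ÷ 2x = 8x⁵. Subtract (8x⁵)·D = 16x⁶ − 24x⁵. Remainder: −8x⁵ + 24x³ − 15x² + 27x − 25.
Step 4: lead(−8x⁵ + 24x³ − 15x² + 27x − 25) ÷ lead(D) = −8x⁵ ÷ 2x = −4x⁴. Subtract (−4x⁴)·D = −8x⁵ + 12x⁴. Remainder: −12x⁴ + 24x³ − 15x² + 27x − 25.
Step 5: lead(−12x⁴ + 24x³ − 15x² + 27x − 25) ÷ lead(D) = −12x⁴ ÷ 2x = −6x³. Subtract (−6x³)·D = −12x⁴ + 18x³. Remainder: 6x³ − 15x² + 27x − 25.
Step 6: lead(6x³ − 15x² + 27x − 25) ÷ lead(D) = 6x³ ÷ 2x = 3x². Subtract (3x²)·D = 6x³ − 9x². Remainder: −6x² + 27x − 25.
Step 7: lead(−6x² + 27x − 25) ÷ lead(D) = −6x² ÷ 2x = −3x. Subtract (−3x)·D = −6x² + 9x. Remainder: 18x − 25.
Step 8: lead(18x − 25) ÷ lead(D) = 18x ÷ 2x = 9. Subtract (9)·D = 18x − 27. Remainder: 2.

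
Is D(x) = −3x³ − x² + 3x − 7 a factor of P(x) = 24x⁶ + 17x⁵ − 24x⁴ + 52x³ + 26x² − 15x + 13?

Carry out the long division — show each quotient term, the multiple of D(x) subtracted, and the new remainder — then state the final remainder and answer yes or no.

Step 1: lead(24x⁶ + 17x⁵ − 24x⁴ + 52x³ + 26x² − 15x + 13) ÷ lead(D) = 24x⁶ ÷ −3x³ = −8x³. Subtract (−8x³)·D = 24x⁶ + 8x⁵ − 24x⁴ + 56x³. Remainder: 9x⁵ − 4x³ + 26x² − 15x + 13.
Step 2: lead(9x⁵ − 4x³ + 26x² − 15x + 13) ÷ lead(D) = 9x⁵ ÷ −3x³ = −3x². Subtract (−3x²)·D = 9x⁵ + 3x⁴ − 9x³ + 21x². Remainder: −3x⁴ + 5x³ + 5x² − 15x + 13.
Step 3: lead(−3x⁴ + 5x³ + 5x² − 15x + 13) ÷ lead(D) = −3x⁴ ÷ −3x³ = x. Subtract (x)·D = −3x⁴ − x³ + 3x² − 7x. Remainder: 6x³ + 2x² − 8x + 13.
Step 4: lead(6x³ + 2x² − 8x + 13) ÷ lead(D) = 6x³ ÷ −3x³ = −2. Subtract (−2)·D = 6x³ + 2x² − 6x + 14. Remainder: −2x − 1.

R(x) = −2x − 1, so D(x) is not a factor of P(x). no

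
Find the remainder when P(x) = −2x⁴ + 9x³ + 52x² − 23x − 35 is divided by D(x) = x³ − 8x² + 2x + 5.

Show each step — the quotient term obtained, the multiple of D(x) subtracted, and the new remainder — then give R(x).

R(x) = x

Step 1: lead(−2x⁴ + 9x³ + 52x² − 23x − 35) ÷ lead(D) = −2x⁴ ÷ x³ = −2x. Subtract (−2x)·D = −2x⁴ + 16x³ − 4x² − 10x. Remainder: −7x³ + 56x² − 13x − 35.
Step 2: lead(−7x³ + 56x² − 13x − 35) ÷ lead(D) = −7x³ ÷ x³ = −7. Subtract (−7)·D = −7x³ + 56x² − 14x − 35. Remainder: x.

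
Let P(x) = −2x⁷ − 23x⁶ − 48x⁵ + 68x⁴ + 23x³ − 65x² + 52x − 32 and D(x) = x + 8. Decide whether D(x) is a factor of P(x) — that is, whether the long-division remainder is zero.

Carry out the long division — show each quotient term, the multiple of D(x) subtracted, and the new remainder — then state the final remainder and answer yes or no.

Step 1: lead(−2x⁷ − 23x⁶ − 48x⁵ + 68x⁴ + 23x³ − 65x² + 52x − 32) ÷ lead(D) = −2x⁷ ÷ x = −2x⁶. Subtract (−2x⁶)·D = −2x⁷ − 16x⁶. Remainder: −7x⁶ − 48x⁵ + 68x⁴ + 23x³ − 65x² + 52x − 32.
Step 2: lead(−7x⁶ − 48x⁵ + 68x⁴ + 23x³ − 65x² + 52x − 32) ÷ lead(D) = −7x⁶ ÷ x = −7x⁵. Subtract (−7x⁵)·D = −7x⁶ − 56x⁵. Remainder: 8x⁵ + 68x⁴ + 23x³ − 65x² + 52x − 32.
Step 3: lead(8x⁵ + 68x⁴ + 23x³ − 65x² + 52x − 32) ÷ lead(D) = 8x⁵ ÷ x = 8x⁴. Subtract (8x⁴)·D = 8x⁵ + 64x⁴. Remainder: 4x⁴ + 23x³ − 65x² + 52x − 32.
Step 4: lead(4x⁴ + 23x³ − 65x² + 52x − 32) ÷ lead(D) = 4x⁴ ÷ x = 4x³. Subtract (4x³)·D = 4x⁴ + 32x³. Remainder: −9x³ − 65x² + 52x − 32.
Step 5: lead(−9x³ − 65x² + 52x − 32) ÷ lead(D) = −9x³ ÷ x = −9x². Subtract (−9x²)·D = −9x³ − 72x². Remainder: 7x² + 52x − 32.
Step 6: lead(7x² + 52x − 32) ÷ lead(D) = 7x² ÷ x = 7x. Subtract (7x)·D = 7x² + 56x. Remainder: −4x − 32.
Step 7: lead(−4x − 32) ÷ lead(D) = −4x ÷ x = −4. Subtract (−4)·D = −4x − 32. Remainder: 0.

R(x) = 0, so D(x) is a factor of P(x). yes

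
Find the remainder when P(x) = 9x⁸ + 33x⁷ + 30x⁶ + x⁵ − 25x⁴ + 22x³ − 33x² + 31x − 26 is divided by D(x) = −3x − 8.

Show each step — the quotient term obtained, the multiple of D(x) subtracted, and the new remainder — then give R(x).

Step 1: lead(9x⁸ + 33x⁷ + 30x⁶ + x⁵ − 25x⁴ + 22x³ − 33x² + 31x − 26) ÷ lead(D) = 9x⁸ ÷ −3x = −3x⁷. Subtract (−3x⁷)·D = 9x⁸ + 24x⁷. Remainder: 9x⁷ + 30x⁶ + x⁵ − 25x⁴ + 22x³ − 33x² + 31x − 26.
Step 2: lead(9x⁷ + 30x⁶ + x⁵ − 25x⁴ + 22x³ − 33x² + 31x − 26) ÷ lead(D) = 9x⁷ ÷ −3x = −3x⁶. Subtract (−3x⁶)·D = 9x⁷ + 24x⁶. Remainder: 6x⁶ + x⁵ − 25x⁴ + 22x³ − 33x² + 31x − 26.
Step 3: lead(6x⁶ + x⁵ − 25x⁴ + 22x³ − 33x² + 31x − 26) ÷ lead(D) = 6x⁶ ÷ −3x = −2x⁵. Subtract (−2x⁵)·D = 6x⁶ + 16x⁵. Remainder: −15x⁵ − 25x⁴ + 22x³ − 33x² + 31x − 26.
Step 4: lead(−15x⁵ − 25x⁴ + 22x³ − 33x² + 31x − 26) ÷ lead(D) = −15x⁵ ÷ −3x = 5x⁴. Subtract (5x⁴)·D = −15x⁵ − 40x⁴. Remainder: 15x⁴ + 22x³ − 33x² + 31x − 26.
Step 5: lead(15x⁴ + 22x³ − 33x² + 31x − 26) ÷ lead(D) = 15x⁴ ÷ −3x = −5x³. Subtract (−5x³)·D = 15x⁴ + 40x³. Remainder: −18x³ − 33x² + 31x − 26.
Step 6: lead(−18x³ − 33x² + 31x − 26) ÷ lead(D) = −18x³ ÷ −3x = 6x². Subtract (6x²)·D = −18x³ − 48x². Remainder: 15x² + 31x − 26.
Step 7: lead(15x² + 31x − 26) ÷ lead(D) = 15x² ÷ −3x = −5x. Subtract (−5x)·D = 15x² + 40x. Remainder: −9x − 26.
Step 8: lead(−9x − 26) ÷ lead(D) = −9x ÷ −3x = 3. Subtract (3)·D = −9x − 24. Remainder: −2.

R(x) = −2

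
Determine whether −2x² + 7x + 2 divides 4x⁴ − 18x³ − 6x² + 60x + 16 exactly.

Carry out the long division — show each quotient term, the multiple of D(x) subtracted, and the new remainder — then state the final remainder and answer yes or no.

Step 1: lead(4x⁴ − 18x³ − 6x² + 60x + 16) ÷ lead(D) = 4x⁴ ÷ −2x² = −2x². Subtract (−2x²)·D = 4x⁴ − 14x³ − 4x². Remainder: −4x³ − 2x² + 60x + 16.
Step 2: lead(−4x³ − 2x² + 60x + 16) ÷ lead(D) = −4x³ ÷ −2x² = 2x. Subtract (2x)·D = −4x³ + 14x² + 4x. Remainder: −16x² + 56x + 16.
Step 3: lead(−16x² + 56x + 16) ÷ lead(D) = −16x² ÷ −2x² = 8. Subtract (8)·D = −16x² + 56x + 16. Remainder: 0.

R(x) = 0, so D(x) is a factor of P(x). yes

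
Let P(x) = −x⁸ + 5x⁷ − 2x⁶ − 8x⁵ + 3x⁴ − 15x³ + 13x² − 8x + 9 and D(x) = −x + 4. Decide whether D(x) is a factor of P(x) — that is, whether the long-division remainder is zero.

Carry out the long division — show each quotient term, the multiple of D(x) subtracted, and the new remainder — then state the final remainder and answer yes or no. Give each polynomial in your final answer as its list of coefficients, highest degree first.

R = [-7], so D(x) is not a factor of P(x). no

Step 1: lead(−x⁸ + 5x⁷ − 2x⁶ − 8x⁵ + 3x⁴ − 15x³ + 13x² − 8x + 9) ÷ lead(D) = −x⁸ ÷ −x = x⁷. Subtract (x⁷)·D = −x⁸ + 4x⁷. Remainder: x⁷ − 2x⁶ − 8x⁵ + 3x⁴ − 15x³ + 13x² − 8x + 9.
Step 2: lead(x⁷ − 2x⁶ − 8x⁵ + 3x⁴ − 15x³ + 13x² − 8x + 9) ÷ lead(D) = x⁷ ÷ −x = −x⁶. Subtract (−x⁶)·D = x⁷ − 4x⁶. Remainder: 2x⁶ − 8x⁵ + 3x⁴ − 15x³ + 13x² − 8x + 9.
Step 3: lead(2x⁶ − 8x⁵ + 3x⁴ − 15x³ + 13x² − 8x + 9) ÷ lead(D) = 2x⁶ ÷ −x = −2x⁵. Subtract (−2x⁵)·D = 2x⁶ − 8x⁵. Remainder: 3x⁴ − 15x³ + 13x² − 8x + 9.
Step 4: lead(3x⁴ − 15x³ + 13x² − 8x + 9) ÷ lead(D) = 3x⁴ ÷ −x = −3x³. Subtract (−3x³)·D = 3x⁴ − 12x³. Remainder: −3x³ + 13x² − 8x + 9.
Step 5: lead(−3x³ + 13x² − 8x + 9) ÷ lead(D) = −3x³ ÷ −x = 3x². Subtract (3x²)·D = −3x³ + 12x². Remainder: x² − 8x + 9.
Step 6: lead(x² − 8x + 9) ÷ lead(D) = x² ÷ −x = −x. Subtract (−x)·D = x² − 4x. Remainder: −4x + 9.
Step 7: lead(−4x + 9) ÷ lead(D) = −4x ÷ −x = 4. Subtract (4)·D = −4x + 16. Remainder: −7.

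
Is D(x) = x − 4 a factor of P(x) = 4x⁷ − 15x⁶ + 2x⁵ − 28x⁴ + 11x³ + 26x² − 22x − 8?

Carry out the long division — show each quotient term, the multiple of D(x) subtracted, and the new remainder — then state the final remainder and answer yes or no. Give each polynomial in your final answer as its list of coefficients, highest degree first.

R = [0], so D(x) is a factor of P(x). yes

Step 1: lead(4x⁷ − 15x⁶ + 2x⁵ − 28x⁴ + 11x³ + 26x² − 22x − 8) ÷ lead(D) = 4x⁷ ÷ x = 4x⁶. Subtract (4x⁶)·D = 4x⁷ − 16x⁶. Remainder: x⁶ + 2x⁵ − 28x⁴ + 11x³ + 26x² − 22x − 8.
Step 2: lead(x⁶ + 2x⁵ − 28x⁴ + 11x³ + 26x² − 22x − 8) ÷ lead(D) = x⁶ ÷ x = x⁵. Subtract (x⁵)·D = x⁶ − 4x⁵. Remainder: 6x⁵ − 28x⁴ + 11x³ + 26x² − 22x − 8.
Step 3: lead(6x⁵ − 28x⁴ + 11x³ + 26x² − 22x − 8) ÷ lead(D) = 6x⁵ ÷ x = 6x⁴. Subtract (6x⁴)·D = 6x⁵ − 24x⁴. Remainder: −4x⁴ + 11x³ + 26x² − 22x − 8.
Step 4: lead(−4x⁴ + 11x³ + 26x² − 22x − 8) ÷ lead(D) = −4x⁴ ÷ x = −4x³. Subtract (−4x³)·D = −4x⁴ + 16x³. Remainder: −5x³ + 26x² − 22x − 8.
Step 5: lead(−5x³ + 26x² − 22x − 8) ÷ lead(D) = −5x³ ÷ x = −5x². Subtract (−5x²)·D = −5x³ + 20x². Remainder: 6x² − 22x − 8.
Step 6: lead(6x² − 22x − 8) ÷ lead(D) = 6x² ÷ x = 6x. Subtract (6x)·D = 6x² − 24x. Remainder: 2x − 8.
Step 7: lead(2x − 8) ÷ lead(D) = 2x ÷ x = 2. Subtract (2)·D = 2x − 8. Remainder: 0.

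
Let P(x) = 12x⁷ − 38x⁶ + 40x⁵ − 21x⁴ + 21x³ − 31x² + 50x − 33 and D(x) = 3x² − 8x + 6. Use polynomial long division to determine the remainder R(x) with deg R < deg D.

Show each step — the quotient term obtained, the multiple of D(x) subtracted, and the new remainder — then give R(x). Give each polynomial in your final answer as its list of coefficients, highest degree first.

Step 1: lead(12x⁷ − 38x⁶ + 40x⁵ − 21x⁴ + 21x³ − 31x² + 50x − 33) ÷ lead(D) = 12x⁷ ÷ 3x² = 4x⁵. Subtract (4x⁵)·D = 12x⁷ − 32x⁶ + 24x⁵. Remainder: −6x⁶ + 16x⁵ − 21x⁴ + 21x³ − 31x² + 50x − 33.
Step 2: lead(−6x⁶ + 16x⁵ − 21x⁴ + 21x³ − 31x² + 50x − 33) ÷ lead(D) = −6x⁶ ÷ 3x² = −2x⁴. Subtract (−2x⁴)·D = −6x⁶ + 16x⁵ − 12x⁴. Remainder: −9x⁴ + 21x³ − 31x² + 50x − 33.
Step 3: lead(−9x⁴ + 21x³ − 31x² + 50x − 33) ÷ lead(D) = −9x⁴ ÷ 3x² = −3x². Subtract (−3x²)·D = −9x⁴ + 24x³ − 18x². Remainder: −3x³ − 13x² + 50x − 33.
Step 4: lead(−3x³ − 13x² + 50x − 33) ÷ lead(D) = −3x³ ÷ 3x² = −x. Subtract (−x)·D = −3x³ + 8x² − 6x. Remainder: −21x² + 56x − 33.
Step 5: lead(−21x² + 56x − 33) ÷ lead(D) = −21x² ÷ 3x² = −7. Subtract (−7)·D = −21x² + 56x − 42. Remainder: 9.

R = [9]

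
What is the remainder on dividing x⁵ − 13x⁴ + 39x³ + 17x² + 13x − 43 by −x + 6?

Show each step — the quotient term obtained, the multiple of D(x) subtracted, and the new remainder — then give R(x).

R(x) = −1

Step 1: lead(x⁵ − 13x⁴ + 39x³ + 17x² + 13x − 43) ÷ lead(D) = x⁵ ÷ −x = −x⁴. Subtract (−x⁴)·D = x⁵ − 6x⁴. Remainder: −7x⁴ + 39x³ + 17x² + 13x − 43.
Step 2: lead(−7x⁴ + 39x³ + 17x² + 13x − 43) ÷ lead(D) = −7x⁴ ÷ −x = 7x³. Subtract (7x³)·D = −7x⁴ + 42x³. Remainder: −3x³ + 17x² + 13x − 43.
Step 3: lead(−3x³ + 17x² + 13x − 43) ÷ lead(D) = −3x³ ÷ −x = 3x². Subtract (3x²)·D = −3x³ + 18x². Remainder: −x² + 13x − 43.
Step 4: lead(−x² + 13x − 43) ÷ lead(D) = −x² ÷ −x = x. Subtract (x)·D = −x² + 6x. Remainder: 7x − 43.
Step 5: lead(7x − 43) ÷ lead(D) = 7x ÷ −x = −7. Subtract (−7)·D = 7x − 42. Remainder: −1.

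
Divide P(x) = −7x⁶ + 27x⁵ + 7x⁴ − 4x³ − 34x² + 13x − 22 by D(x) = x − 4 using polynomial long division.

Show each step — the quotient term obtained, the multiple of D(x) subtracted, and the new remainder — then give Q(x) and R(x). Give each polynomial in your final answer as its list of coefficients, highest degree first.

Step 1: lead(−7x⁶ + 27x⁵ + 7x⁴ − 4x³ − 34x² + 13x − 22) ÷ lead(D) = −7x⁶ ÷ x = −7x⁵. Subtract (−7x⁵)·D = −7x⁶ + 28x⁵. Remainder: −x⁵ + 7x⁴ − 4x³ − 34x² + 13x − 22.
Step 2: lead(−x⁵ + 7x⁴ − 4x³ − 34x² + 13x − 22) ÷ lead(D) = −x⁵ ÷ x = −x⁴. Subtract (−x⁴)·D = −x⁵ + 4x⁴. Remainder: 3x⁴ − 4x³ − 34x² + 13x − 22.
Step 3: lead(3x⁴ − 4x³ − 34x² + 13x − 22) ÷ lead(D) = 3x⁴ ÷ x = 3x³. Subtract (3x³)·D = 3x⁴ − 12x³. Remainder: 8x³ − 34x² + 13x − 22.
Step 4: lead(8x³ − 34x² + 13x − 22) ÷ lead(D) = 8x³ ÷ x = 8x². Subtract (8x²)·D = 8x³ − 32x². Remainder: −2x² + 13x − 22.
Step 5: lead(−2x² + 13x − 22) ÷ lead(D) = −2x² ÷ x = −2x. Subtract (−2x)·D = −2x² + 8x. Remainder: 5x − 22.
Step 6: lead(5x − 22) ÷ lead(D) = 5x ÷ x = 5. Subtract (5)·D = 5x − 20. Remainder: −2.

Q = [-7, -1, 3, 8, -2, 5]; R = [-2]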